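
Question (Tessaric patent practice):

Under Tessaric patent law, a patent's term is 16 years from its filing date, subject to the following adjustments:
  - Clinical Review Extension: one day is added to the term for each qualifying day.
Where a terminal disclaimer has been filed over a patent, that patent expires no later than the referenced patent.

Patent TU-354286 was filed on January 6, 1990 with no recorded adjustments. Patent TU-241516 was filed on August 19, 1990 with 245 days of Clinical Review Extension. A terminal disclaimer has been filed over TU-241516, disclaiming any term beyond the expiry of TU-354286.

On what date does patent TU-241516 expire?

January 6, 2006

Natural term of TU-241516:
  Base: filing + 16 years → 19 August 2006.
  Clinical Review Extension: +245 days → 21 April 2007.
Expiry of referenced patent TU-354286:
  Base: filing + 16 years → 6 January 2006.
Terminal disclaimer: TU-241516 expires on the earlier of 21 April 2007 and 6 January 2006.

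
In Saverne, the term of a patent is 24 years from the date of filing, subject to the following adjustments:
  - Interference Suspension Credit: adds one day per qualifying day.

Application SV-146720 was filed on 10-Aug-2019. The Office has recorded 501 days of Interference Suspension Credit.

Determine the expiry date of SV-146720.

2044-12-23

Base term: filing date + 24 years → 10 August 2043.
Interference Suspension Credit: +501 days → 23 December 2044.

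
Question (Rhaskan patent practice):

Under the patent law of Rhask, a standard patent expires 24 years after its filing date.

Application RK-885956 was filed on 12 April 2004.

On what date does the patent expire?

Filing date + 24 years → 12 April 2028.

April 12, 2028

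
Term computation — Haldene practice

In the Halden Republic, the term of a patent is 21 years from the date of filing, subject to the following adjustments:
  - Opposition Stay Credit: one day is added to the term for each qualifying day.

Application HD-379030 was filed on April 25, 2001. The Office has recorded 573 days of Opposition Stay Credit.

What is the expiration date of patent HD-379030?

November 19, 2023

Base term: filing date + 21 years → 25 April 2022.
Opposition Stay Credit: +573 days → 19 November 2023.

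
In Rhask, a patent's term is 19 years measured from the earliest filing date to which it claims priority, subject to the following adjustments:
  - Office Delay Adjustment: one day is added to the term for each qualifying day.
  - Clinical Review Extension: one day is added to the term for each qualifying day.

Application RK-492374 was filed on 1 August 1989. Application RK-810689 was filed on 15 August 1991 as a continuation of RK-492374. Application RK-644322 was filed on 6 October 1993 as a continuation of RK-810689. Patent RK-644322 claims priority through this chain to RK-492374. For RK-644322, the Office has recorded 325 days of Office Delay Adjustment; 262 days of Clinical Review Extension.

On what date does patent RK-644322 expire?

Earliest priority filing: 1 August 1989.
Base term: 1 August 1989 + 19 years → 1 August 2008.
Office Delay Adjustment: +325 days → 22 June 2009.
Clinical Review Extension: +262 days → 11 March 2010.

2010-03-11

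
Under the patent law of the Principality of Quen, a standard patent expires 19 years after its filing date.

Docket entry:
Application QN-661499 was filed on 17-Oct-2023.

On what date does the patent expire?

2042-10-17

Filing date + 19 years → 17 October 2042.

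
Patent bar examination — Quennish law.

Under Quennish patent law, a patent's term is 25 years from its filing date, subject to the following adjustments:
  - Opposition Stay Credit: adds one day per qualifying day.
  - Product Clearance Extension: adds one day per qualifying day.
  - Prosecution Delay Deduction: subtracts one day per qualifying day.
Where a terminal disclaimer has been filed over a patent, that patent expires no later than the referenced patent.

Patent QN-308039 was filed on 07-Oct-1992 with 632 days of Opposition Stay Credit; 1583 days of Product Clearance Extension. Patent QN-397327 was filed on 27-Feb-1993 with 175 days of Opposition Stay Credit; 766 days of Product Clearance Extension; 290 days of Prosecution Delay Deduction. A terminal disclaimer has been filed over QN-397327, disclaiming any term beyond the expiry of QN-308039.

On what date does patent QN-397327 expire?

December 10, 2019

Natural term of QN-397327:
  Base: filing + 25 years → 27 February 2018.
  Opposition Stay Credit: +175 days → 21 August 2018.
  Product Clearance Extension: +766 days → 25 September 2020.
  Prosecution Delay Deduction: −290 days → 10 December 2019.
Expiry of referenced patent QN-308039:
  Base: filing + 25 years → 7 October 2017.
  Opposition Stay Credit: +632 days → 1 July 2019.
  Product Clearance Extension: +1583 days → 31 October 2023.
Terminal disclaimer: QN-397327 expires on the earlier of 10 December 2019 and 31 October 2023.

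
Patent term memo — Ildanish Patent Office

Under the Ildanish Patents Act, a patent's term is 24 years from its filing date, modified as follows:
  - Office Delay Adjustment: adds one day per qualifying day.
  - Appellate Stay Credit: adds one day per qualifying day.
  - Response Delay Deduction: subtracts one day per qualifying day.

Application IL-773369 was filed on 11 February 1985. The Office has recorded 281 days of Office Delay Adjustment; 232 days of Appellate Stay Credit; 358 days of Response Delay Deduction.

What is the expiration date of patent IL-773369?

Base term: filing date + 24 years → 11 February 2009.
Office Delay Adjustment: +281 days → 19 November 2009.
Appellate Stay Credit: +232 days → 9 July 2010.
Response Delay Deduction: −358 days → 16 July 2009.

2009-07-16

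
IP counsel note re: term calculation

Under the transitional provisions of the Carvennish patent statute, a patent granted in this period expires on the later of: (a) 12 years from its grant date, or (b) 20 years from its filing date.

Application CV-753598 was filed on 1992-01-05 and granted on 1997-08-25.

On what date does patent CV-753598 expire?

(a) grant + 12 years → 25 August 2009.
(b) filing + 20 years → 5 January 2012.
Later of the two: 5 January 2012.

2012-01-05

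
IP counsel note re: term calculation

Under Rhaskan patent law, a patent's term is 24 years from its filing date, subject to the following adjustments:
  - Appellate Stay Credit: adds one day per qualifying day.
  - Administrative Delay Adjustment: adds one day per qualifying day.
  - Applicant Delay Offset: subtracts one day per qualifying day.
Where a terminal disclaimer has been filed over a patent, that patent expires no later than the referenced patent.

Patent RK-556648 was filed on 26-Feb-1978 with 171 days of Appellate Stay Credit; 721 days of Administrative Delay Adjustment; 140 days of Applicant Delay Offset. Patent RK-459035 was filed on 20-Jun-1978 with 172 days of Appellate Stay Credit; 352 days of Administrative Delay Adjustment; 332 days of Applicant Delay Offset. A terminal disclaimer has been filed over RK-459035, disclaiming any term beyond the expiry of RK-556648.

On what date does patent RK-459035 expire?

Natural term of RK-459035:
  Base: filing + 24 years → 20 June 2002.
  Appellate Stay Credit: +172 days → 9 December 2002.
  Administrative Delay Adjustment: +352 days → 26 November 2003.
  Applicant Delay Offset: −332 days → 29 December 2002.
Expiry of referenced patent RK-556648:
  Base: filing + 24 years → 26 February 2002.
  Appellate Stay Credit: +171 days → 16 August 2002.
  Administrative Delay Adjustment: +721 days → 6 August 2004.
  Applicant Delay Offset: −140 days → 19 March 2004.
Terminal disclaimer: RK-459035 expires on the earlier of 29 December 2002 and 19 March 2004.

December 29, 2002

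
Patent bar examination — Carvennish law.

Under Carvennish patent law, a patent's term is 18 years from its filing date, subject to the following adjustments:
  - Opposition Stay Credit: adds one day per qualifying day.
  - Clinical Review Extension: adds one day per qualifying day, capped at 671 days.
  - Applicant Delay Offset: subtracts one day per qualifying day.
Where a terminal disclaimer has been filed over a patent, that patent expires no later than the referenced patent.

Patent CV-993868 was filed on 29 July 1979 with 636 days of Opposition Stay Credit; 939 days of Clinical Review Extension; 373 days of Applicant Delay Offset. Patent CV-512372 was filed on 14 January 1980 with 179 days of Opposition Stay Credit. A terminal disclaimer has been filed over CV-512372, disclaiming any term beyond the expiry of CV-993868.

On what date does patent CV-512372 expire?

1998-07-12

Natural term of CV-512372:
  Base: filing + 18 years → 14 January 1998.
  Opposition Stay Credit: +179 days → 12 July 1998.
Expiry of referenced patent CV-993868:
  Base: filing + 18 years → 29 July 1997.
  Opposition Stay Credit: +636 days → 26 April 1999.
  Clinical Review Extension: 939 days claimed exceeds the 671-day cap, so +671 days → 25 February 2001.
  Applicant Delay Offset: −373 days → 18 February 2000.
Terminal disclaimer: CV-512372 expires on the earlier of 12 July 1998 and 18 February 2000.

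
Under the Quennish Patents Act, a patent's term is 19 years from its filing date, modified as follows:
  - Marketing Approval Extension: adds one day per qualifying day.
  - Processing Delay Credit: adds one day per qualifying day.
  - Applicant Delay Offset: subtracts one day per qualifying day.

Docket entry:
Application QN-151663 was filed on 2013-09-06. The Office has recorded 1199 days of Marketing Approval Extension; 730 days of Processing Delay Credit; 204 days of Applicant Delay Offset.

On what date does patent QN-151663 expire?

Base term: filing date + 19 years → 6 September 2032.
Marketing Approval Extension: +1199 days → 19 December 2035.
Processing Delay Credit: +730 days → 18 December 2037.
Applicant Delay Offset: −204 days → 28 May 2037.

2037-05-28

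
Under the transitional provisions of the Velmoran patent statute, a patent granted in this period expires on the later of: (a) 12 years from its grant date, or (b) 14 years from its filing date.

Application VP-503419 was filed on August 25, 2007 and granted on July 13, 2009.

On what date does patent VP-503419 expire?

(a) grant + 12 years → 13 July 2021.
(b) filing + 14 years → 25 August 2021.
Later of the two: 25 August 2021.

August 25, 2021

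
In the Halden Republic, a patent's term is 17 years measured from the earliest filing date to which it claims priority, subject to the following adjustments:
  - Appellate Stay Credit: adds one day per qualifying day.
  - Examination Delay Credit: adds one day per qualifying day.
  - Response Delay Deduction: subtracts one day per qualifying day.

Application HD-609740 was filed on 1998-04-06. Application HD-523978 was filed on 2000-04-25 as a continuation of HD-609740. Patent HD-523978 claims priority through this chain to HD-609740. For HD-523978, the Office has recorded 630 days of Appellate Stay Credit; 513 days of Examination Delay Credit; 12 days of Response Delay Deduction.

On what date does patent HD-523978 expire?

Earliest priority filing: 6 April 1998.
Base term: 6 April 1998 + 17 years → 6 April 2015.
Appellate Stay Credit: +630 days → 26 December 2016.
Examination Delay Credit: +513 days → 23 May 2018.
Response Delay Deduction: −12 days → 11 May 2018.

2018-05-11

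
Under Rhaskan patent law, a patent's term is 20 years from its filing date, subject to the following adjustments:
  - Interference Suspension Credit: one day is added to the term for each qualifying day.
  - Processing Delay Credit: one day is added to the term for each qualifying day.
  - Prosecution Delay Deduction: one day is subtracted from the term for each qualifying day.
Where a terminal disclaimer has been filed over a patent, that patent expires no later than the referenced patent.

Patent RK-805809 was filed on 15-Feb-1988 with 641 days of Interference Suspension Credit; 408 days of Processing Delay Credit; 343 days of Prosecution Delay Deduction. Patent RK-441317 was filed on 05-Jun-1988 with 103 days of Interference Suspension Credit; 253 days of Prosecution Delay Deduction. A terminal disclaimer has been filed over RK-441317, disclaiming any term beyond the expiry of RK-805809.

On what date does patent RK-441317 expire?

Natural term of RK-441317:
  Base: filing + 20 years → 5 June 2008.
  Interference Suspension Credit: +103 days → 16 September 2008.
  Prosecution Delay Deduction: −253 days → 7 January 2008.
Expiry of referenced patent RK-805809:
  Base: filing + 20 years → 15 February 2008.
  Interference Suspension Credit: +641 days → 17 November 2009.
  Processing Delay Credit: +408 days → 30 December 2010.
  Prosecution Delay Deduction: −343 days → 21 January 2010.
Terminal disclaimer: RK-441317 expires on the earlier of 7 January 2008 and 21 January 2010.

January 7, 2008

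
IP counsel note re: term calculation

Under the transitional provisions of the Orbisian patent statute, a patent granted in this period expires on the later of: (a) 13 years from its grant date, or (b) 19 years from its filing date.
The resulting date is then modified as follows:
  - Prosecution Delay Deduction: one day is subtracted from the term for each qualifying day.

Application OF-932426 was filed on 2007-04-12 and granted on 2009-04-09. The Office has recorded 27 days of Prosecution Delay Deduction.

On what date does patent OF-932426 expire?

(a) grant + 13 years → 9 April 2022.
(b) filing + 19 years → 12 April 2026.
Later of the two: 12 April 2026.
Prosecution Delay Deduction: −27 days → 16 March 2026.

March 16, 2026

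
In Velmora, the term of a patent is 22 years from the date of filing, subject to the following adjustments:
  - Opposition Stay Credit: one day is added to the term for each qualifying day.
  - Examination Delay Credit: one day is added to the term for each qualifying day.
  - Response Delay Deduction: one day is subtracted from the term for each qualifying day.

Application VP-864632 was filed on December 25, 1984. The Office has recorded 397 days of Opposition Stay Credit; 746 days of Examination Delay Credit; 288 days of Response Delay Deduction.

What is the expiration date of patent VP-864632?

April 28, 2009

Base term: filing date + 22 years → 25 December 2006.
Opposition Stay Credit: +397 days → 26 January 2008.
Examination Delay Credit: +746 days → 10 February 2010.
Response Delay Deduction: −288 days → 28 April 2009.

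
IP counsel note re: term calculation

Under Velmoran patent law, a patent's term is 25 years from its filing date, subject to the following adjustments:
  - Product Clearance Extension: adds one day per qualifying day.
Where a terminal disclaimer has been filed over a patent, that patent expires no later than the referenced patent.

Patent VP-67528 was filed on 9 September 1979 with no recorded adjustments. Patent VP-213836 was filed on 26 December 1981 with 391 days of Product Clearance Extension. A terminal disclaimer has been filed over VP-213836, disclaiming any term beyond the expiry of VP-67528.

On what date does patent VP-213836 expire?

2004-09-09

Natural term of VP-213836:
  Base: filing + 25 years → 26 December 2006.
  Product Clearance Extension: +391 days → 21 January 2008.
Expiry of referenced patent VP-67528:
  Base: filing + 25 years → 9 September 2004.
Terminal disclaimer: VP-213836 expires on the earlier of 21 January 2008 and 9 September 2004.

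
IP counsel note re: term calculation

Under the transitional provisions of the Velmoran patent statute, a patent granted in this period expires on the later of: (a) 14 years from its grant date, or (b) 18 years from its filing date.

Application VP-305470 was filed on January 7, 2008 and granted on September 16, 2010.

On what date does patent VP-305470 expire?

(a) grant + 14 years → 16 September 2024.
(b) filing + 18 years → 7 January 2026.
Later of the two: 7 January 2026.

January 7, 2026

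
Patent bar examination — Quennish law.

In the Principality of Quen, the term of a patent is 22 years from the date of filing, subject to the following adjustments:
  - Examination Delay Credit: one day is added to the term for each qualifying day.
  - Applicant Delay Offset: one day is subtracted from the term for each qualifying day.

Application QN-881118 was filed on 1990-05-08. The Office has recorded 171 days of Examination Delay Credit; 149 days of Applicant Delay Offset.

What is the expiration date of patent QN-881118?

May 30, 2012

Base term: filing date + 22 years → 8 May 2012.
Examination Delay Credit: +171 days → 26 October 2012.
Applicant Delay Offset: −149 days → 30 May 2012.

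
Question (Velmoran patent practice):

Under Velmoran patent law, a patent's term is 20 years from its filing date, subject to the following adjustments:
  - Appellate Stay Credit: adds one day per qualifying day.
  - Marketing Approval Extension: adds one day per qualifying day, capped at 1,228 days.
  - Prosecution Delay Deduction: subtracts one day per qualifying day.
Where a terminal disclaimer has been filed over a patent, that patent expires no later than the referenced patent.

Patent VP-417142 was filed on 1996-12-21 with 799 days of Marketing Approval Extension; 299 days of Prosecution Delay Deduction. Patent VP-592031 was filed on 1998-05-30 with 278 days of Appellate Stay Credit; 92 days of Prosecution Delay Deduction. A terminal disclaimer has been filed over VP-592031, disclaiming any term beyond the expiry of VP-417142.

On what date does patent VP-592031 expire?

May 5, 2018

Natural term of VP-592031:
  Base: filing + 20 years → 30 May 2018.
  Appellate Stay Credit: +278 days → 4 March 2019.
  Prosecution Delay Deduction: −92 days → 2 December 2018.
Expiry of referenced patent VP-417142:
  Base: filing + 20 years → 21 December 2016.
  Marketing Approval Extension: 799 days (within the 1228-day cap) → +799 days → 28 February 2019.
  Prosecution Delay Deduction: −299 days → 5 May 2018.
Terminal disclaimer: VP-592031 expires on the earlier of 2 December 2018 and 5 May 2018.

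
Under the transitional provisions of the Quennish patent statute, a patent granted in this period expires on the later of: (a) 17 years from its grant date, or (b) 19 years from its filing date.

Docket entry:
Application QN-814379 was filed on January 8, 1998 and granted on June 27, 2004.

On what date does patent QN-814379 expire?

June 27, 2021

(a) grant + 17 years → 27 June 2021.
(b) filing + 19 years → 8 January 2017.
Later of the two: 27 June 2021.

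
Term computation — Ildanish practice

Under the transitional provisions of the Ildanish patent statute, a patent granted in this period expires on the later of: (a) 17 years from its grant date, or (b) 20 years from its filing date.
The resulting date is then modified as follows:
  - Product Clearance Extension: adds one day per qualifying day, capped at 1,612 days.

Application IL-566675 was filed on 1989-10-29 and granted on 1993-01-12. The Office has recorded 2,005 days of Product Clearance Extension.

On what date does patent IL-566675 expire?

(a) grant + 17 years → 12 January 2010.
(b) filing + 20 years → 29 October 2009.
Later of the two: 12 January 2010.
Product Clearance Extension: 2005 days claimed exceeds the 1612-day cap, so +1612 days → 12 June 2014.

2014-06-12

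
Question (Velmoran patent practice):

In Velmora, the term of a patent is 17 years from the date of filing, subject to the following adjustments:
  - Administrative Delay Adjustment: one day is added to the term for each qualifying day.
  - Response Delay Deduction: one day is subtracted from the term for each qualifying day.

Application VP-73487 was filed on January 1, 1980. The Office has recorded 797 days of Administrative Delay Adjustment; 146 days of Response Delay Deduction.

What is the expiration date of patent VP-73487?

October 14, 1998

Base term: filing date + 17 years → 1 January 1997.
Administrative Delay Adjustment: +797 days → 9 March 1999.
Response Delay Deduction: −146 days → 14 October 1998.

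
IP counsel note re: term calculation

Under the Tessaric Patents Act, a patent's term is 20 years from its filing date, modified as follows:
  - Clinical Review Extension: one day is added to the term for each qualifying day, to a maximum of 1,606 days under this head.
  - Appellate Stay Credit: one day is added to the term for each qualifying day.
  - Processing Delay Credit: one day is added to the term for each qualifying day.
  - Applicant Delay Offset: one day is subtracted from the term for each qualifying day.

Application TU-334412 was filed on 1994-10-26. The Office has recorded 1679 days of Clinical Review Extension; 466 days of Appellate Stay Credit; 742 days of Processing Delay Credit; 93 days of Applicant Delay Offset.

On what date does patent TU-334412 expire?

2022-04-08

Base term: filing date + 20 years → 26 October 2014.
Clinical Review Extension: 1679 days claimed exceeds the 1606-day cap, so +1606 days → 20 March 2019.
Appellate Stay Credit: +466 days → 28 June 2020.
Processing Delay Credit: +742 days → 10 July 2022.
Applicant Delay Offset: −93 days → 8 April 2022.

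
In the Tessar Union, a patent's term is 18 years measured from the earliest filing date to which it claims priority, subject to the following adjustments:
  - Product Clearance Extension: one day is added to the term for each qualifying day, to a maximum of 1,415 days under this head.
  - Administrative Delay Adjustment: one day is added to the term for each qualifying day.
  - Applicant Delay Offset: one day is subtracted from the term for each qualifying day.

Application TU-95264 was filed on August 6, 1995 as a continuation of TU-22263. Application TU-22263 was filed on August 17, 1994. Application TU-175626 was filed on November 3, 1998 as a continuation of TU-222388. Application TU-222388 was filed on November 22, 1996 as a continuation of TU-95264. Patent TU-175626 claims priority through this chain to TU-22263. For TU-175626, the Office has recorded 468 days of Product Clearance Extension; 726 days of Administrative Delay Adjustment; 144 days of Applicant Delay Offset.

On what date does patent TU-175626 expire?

Earliest priority filing: 17 August 1994.
Base term: 17 August 1994 + 18 years → 17 August 2012.
Product Clearance Extension: 468 days (within the 1415-day cap) → +468 days → 28 November 2013.
Administrative Delay Adjustment: +726 days → 24 November 2015.
Applicant Delay Offset: −144 days → 3 July 2015.

2015-07-03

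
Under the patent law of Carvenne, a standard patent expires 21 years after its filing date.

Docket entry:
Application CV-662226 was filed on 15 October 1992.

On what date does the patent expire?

2013-10-15

Filing date + 21 years → 15 October 2013.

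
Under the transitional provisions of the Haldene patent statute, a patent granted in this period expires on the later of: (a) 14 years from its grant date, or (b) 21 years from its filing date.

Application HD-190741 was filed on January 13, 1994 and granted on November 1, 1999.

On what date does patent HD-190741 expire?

(a) grant + 14 years → 1 November 2013.
(b) filing + 21 years → 13 January 2015.
Later of the two: 13 January 2015.

2015-01-13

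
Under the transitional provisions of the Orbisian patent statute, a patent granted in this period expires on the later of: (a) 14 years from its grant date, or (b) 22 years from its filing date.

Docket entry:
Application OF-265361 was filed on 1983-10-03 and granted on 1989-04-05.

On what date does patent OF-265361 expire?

October 3, 2005

(a) grant + 14 years → 5 April 2003.
(b) filing + 22 years → 3 October 2005.
Later of the two: 3 October 2005.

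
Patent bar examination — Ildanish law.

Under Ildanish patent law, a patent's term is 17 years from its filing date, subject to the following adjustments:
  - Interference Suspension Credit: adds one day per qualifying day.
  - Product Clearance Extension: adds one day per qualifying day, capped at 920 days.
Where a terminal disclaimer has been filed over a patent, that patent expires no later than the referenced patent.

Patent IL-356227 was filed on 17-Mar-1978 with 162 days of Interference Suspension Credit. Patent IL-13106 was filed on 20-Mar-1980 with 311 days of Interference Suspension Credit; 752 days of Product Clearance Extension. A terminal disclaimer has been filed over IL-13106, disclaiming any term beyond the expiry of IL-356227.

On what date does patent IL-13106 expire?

1995-08-26

Natural term of IL-13106:
  Base: filing + 17 years → 20 March 1997.
  Interference Suspension Credit: +311 days → 25 January 1998.
  Product Clearance Extension: 752 days (within the 920-day cap) → +752 days → 16 February 2000.
Expiry of referenced patent IL-356227:
  Base: filing + 17 years → 17 March 1995.
  Interference Suspension Credit: +162 days → 26 August 1995.
Terminal disclaimer: IL-13106 expires on the earlier of 16 February 2000 and 26 August 1995.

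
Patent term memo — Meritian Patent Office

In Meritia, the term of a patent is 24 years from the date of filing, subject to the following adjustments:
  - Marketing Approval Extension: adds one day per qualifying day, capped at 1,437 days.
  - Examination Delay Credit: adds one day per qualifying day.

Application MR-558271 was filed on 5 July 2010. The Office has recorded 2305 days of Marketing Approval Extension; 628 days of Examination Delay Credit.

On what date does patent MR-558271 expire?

February 29, 2040

Base term: filing date + 24 years → 5 July 2034.
Marketing Approval Extension: 2305 days claimed exceeds the 1437-day cap, so +1437 days → 11 June 2038.
Examination Delay Credit: +628 days → 29 February 2040.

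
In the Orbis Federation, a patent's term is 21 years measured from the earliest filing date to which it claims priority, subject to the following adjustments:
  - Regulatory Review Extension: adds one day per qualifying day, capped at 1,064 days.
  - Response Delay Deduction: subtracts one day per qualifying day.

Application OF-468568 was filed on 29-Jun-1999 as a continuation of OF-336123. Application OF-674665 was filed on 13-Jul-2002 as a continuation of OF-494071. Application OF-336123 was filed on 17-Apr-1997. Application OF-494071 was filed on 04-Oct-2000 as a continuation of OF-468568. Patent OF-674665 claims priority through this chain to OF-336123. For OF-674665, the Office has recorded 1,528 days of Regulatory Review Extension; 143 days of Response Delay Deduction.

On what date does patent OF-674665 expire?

2020-10-24

Earliest priority filing: 17 April 1997.
Base term: 17 April 1997 + 21 years → 17 April 2018.
Regulatory Review Extension: 1528 days claimed exceeds the 1064-day cap, so +1064 days → 16 March 2021.
Response Delay Deduction: −143 days → 24 October 2020.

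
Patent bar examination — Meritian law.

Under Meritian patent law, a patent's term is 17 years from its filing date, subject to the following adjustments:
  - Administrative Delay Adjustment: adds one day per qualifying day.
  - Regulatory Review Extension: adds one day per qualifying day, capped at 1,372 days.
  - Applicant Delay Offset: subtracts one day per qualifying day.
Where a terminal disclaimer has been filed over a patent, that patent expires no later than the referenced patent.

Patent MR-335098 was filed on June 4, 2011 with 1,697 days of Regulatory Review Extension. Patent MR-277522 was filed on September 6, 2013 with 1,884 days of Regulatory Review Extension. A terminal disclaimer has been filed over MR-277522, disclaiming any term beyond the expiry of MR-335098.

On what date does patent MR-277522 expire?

March 7, 2032

Natural term of MR-277522:
  Base: filing + 17 years → 6 September 2030.
  Regulatory Review Extension: 1884 days claimed exceeds the 1372-day cap, so +1372 days → 9 June 2034.
Expiry of referenced patent MR-335098:
  Base: filing + 17 years → 4 June 2028.
  Regulatory Review Extension: 1697 days claimed exceeds the 1372-day cap, so +1372 days → 7 March 2032.
Terminal disclaimer: MR-277522 expires on the earlier of 9 June 2034 and 7 March 2032.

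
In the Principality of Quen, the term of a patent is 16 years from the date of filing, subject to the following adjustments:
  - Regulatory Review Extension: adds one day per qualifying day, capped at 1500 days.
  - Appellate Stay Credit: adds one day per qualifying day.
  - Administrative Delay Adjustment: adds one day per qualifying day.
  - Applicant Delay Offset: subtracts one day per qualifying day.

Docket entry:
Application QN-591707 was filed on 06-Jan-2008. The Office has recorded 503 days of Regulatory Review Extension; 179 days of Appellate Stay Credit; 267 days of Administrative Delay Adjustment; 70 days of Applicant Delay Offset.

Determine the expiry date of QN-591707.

June 3, 2026

Base term: filing date + 16 years → 6 January 2024.
Regulatory Review Extension: 503 days (within the 1500-day cap) → +503 days → 23 May 2025.
Appellate Stay Credit: +179 days → 18 November 2025.
Administrative Delay Adjustment: +267 days → 12 August 2026.
Applicant Delay Offset: −70 days → 3 June 2026.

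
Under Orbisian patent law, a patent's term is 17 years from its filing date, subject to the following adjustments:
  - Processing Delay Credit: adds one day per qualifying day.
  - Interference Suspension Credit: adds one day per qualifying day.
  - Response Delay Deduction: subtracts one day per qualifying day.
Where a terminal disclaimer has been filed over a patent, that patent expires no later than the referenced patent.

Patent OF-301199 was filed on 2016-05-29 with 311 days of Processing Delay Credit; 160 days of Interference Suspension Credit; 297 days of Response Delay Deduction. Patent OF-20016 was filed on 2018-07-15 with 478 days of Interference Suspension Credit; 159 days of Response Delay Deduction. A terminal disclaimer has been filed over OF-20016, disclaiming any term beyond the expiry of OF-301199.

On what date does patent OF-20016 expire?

2033-11-19

Natural term of OF-20016:
  Base: filing + 17 years → 15 July 2035.
  Interference Suspension Credit: +478 days → 4 November 2036.
  Response Delay Deduction: −159 days → 29 May 2036.
Expiry of referenced patent OF-301199:
  Base: filing + 17 years → 29 May 2033.
  Processing Delay Credit: +311 days → 5 April 2034.
  Interference Suspension Credit: +160 days → 12 September 2034.
  Response Delay Deduction: −297 days → 19 November 2033.
Terminal disclaimer: OF-20016 expires on the earlier of 29 May 2036 and 19 November 2033.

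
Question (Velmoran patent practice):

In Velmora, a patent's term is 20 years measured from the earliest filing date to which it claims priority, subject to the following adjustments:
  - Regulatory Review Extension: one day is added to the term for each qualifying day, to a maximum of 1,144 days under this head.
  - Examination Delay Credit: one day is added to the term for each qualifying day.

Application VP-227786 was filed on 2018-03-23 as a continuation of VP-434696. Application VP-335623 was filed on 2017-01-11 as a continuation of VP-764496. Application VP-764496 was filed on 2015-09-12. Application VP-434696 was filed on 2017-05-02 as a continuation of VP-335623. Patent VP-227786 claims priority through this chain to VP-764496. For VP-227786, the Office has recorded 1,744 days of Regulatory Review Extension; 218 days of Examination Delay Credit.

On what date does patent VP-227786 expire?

Earliest priority filing: 12 September 2015.
Base term: 12 September 2015 + 20 years → 12 September 2035.
Regulatory Review Extension: 1744 days claimed exceeds the 1144-day cap, so +1144 days → 30 October 2038.
Examination Delay Credit: +218 days → 5 June 2039.

2039-06-05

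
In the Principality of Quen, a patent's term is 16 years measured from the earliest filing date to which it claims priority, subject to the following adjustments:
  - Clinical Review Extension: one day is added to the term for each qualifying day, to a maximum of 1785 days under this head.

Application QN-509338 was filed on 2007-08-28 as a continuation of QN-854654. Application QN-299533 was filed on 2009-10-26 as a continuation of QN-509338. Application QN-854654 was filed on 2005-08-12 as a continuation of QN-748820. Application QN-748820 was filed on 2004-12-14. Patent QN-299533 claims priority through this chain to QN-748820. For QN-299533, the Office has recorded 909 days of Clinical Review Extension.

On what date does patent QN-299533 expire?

Earliest priority filing: 14 December 2004.
Base term: 14 December 2004 + 16 years → 14 December 2020.
Clinical Review Extension: 909 days (within the 1785-day cap) → +909 days → 11 June 2023.

June 11, 2023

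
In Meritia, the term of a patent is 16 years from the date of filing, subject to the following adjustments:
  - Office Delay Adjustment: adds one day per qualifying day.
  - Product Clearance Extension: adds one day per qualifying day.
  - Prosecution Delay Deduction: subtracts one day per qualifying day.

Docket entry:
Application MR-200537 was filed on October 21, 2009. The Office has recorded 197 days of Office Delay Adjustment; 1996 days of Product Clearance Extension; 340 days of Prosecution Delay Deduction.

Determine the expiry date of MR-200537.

November 17, 2030

Base term: filing date + 16 years → 21 October 2025.
Office Delay Adjustment: +197 days → 6 May 2026.
Product Clearance Extension: +1996 days → 23 October 2031.
Prosecution Delay Deduction: −340 days → 17 November 2030.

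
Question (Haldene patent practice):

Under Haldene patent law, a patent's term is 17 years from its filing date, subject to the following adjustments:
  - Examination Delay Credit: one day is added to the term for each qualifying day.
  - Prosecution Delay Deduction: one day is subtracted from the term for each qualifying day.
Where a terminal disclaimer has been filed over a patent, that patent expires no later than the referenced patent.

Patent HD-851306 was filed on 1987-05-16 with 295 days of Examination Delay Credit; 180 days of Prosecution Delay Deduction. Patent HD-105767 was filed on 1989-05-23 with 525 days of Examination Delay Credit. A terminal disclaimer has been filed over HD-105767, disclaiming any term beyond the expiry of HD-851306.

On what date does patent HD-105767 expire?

2004-09-08

Natural term of HD-105767:
  Base: filing + 17 years → 23 May 2006.
  Examination Delay Credit: +525 days → 30 October 2007.
Expiry of referenced patent HD-851306:
  Base: filing + 17 years → 16 May 2004.
  Examination Delay Credit: +295 days → 7 March 2005.
  Prosecution Delay Deduction: −180 days → 8 September 2004.
Terminal disclaimer: HD-105767 expires on the earlier of 30 October 2007 and 8 September 2004.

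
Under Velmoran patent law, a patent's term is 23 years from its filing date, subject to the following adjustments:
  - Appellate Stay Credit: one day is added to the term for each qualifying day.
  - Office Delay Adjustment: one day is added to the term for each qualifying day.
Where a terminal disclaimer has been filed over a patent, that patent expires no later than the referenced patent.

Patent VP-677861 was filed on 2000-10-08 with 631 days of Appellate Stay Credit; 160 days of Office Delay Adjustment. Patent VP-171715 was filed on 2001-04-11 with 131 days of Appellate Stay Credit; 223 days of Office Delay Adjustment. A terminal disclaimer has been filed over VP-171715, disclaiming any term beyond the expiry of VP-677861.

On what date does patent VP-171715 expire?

March 31, 2025

Natural term of VP-171715:
  Base: filing + 23 years → 11 April 2024.
  Appellate Stay Credit: +131 days → 20 August 2024.
  Office Delay Adjustment: +223 days → 31 March 2025.
Expiry of referenced patent VP-677861:
  Base: filing + 23 years → 8 October 2023.
  Appellate Stay Credit: +631 days → 30 June 2025.
  Office Delay Adjustment: +160 days → 7 December 2025.
Terminal disclaimer: VP-171715 expires on the earlier of 31 March 2025 and 7 December 2025.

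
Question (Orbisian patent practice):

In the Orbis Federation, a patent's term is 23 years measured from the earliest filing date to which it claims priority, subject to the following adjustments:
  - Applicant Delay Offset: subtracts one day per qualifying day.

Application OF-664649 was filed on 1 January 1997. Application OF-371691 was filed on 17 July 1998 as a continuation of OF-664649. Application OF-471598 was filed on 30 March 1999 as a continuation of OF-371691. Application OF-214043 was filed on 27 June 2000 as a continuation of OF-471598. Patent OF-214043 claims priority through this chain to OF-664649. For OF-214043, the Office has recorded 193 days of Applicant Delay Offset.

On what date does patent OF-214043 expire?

June 22, 2019

Earliest priority filing: 1 January 1997.
Base term: 1 January 1997 + 23 years → 1 January 2020.
Applicant Delay Offset: −193 days → 22 June 2019.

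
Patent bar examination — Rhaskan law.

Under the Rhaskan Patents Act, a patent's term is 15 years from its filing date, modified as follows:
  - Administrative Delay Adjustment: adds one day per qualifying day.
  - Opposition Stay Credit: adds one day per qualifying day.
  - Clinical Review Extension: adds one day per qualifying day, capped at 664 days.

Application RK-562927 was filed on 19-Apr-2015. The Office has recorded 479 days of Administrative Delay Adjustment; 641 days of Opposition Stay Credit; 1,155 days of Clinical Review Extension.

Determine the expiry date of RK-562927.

2035-03-08

Base term: filing date + 15 years → 19 April 2030.
Administrative Delay Adjustment: +479 days → 11 August 2031.
Opposition Stay Credit: +641 days → 13 May 2033.
Clinical Review Extension: 1155 days claimed exceeds the 664-day cap, so +664 days → 8 March 2035.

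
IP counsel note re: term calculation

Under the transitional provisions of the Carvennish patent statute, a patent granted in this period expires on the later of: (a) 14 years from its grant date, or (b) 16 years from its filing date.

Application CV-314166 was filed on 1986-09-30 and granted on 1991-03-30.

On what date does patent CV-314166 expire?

March 30, 2005

(a) grant + 14 years → 30 March 2005.
(b) filing + 16 years → 30 September 2002.
Later of the two: 30 March 2005.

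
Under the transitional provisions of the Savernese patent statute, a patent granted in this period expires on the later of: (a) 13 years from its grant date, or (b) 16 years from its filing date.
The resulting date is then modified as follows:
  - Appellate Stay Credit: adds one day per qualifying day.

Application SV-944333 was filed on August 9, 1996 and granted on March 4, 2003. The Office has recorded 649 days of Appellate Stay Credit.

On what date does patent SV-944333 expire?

(a) grant + 13 years → 4 March 2016.
(b) filing + 16 years → 9 August 2012.
Later of the two: 4 March 2016.
Appellate Stay Credit: +649 days → 13 December 2017.

December 13, 2017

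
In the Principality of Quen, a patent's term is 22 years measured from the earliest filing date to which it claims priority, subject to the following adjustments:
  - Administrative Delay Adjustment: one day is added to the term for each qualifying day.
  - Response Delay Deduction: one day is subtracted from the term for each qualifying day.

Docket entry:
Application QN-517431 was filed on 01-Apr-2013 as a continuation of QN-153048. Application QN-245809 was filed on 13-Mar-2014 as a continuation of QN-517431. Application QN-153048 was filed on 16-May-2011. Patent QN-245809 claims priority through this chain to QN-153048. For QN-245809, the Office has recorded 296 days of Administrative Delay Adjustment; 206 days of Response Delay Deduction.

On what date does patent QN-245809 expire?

2033-08-14

Earliest priority filing: 16 May 2011.
Base term: 16 May 2011 + 22 years → 16 May 2033.
Administrative Delay Adjustment: +296 days → 8 March 2034.
Response Delay Deduction: −206 days → 14 August 2033.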